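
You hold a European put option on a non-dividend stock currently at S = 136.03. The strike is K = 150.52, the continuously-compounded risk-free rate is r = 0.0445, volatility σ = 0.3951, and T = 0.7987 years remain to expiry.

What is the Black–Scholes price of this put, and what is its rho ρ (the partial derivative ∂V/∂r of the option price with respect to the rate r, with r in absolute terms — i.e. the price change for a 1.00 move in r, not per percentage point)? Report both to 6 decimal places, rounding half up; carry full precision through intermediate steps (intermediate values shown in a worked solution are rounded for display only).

price = 24.663458
ρ = -74.432054

σ√T = 0.3951·√0.7987 = 0.353101
d₁ = (ln(S/K) + (r+σ²/2)T) / (σ√T) = (ln(136.03/150.52) + (0.0445+0.3951²/2)·0.7987) / 0.353101 = (-0.101221 + 0.097882) / 0.353101 = -0.009454
d₂ = d₁ − σ√T = -0.009454 − 0.353101 = -0.362555
e^{−rT} = e^{−0.0445·0.7987} = 0.965082
N(−d₁) = 0.503772,  N(−d₂) = 0.641531
Put price V = K·e^{−rT}·N(−d₂) − S·N(−d₁) = 93.191503 − 68.528045 = 24.663458
ρ = −K·T·e^{−rT}·N(−d₂) = -74.432054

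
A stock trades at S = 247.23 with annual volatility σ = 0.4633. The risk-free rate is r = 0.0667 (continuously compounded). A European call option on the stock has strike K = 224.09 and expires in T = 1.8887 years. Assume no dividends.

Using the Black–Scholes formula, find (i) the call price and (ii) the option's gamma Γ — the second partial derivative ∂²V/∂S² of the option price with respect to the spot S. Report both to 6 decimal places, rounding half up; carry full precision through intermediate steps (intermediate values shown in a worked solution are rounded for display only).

price = 83.663265
Γ = 0.002024

σ√T = 0.4633·√1.8887 = 0.636713
d₁ = (ln(S/K) + (r+σ²/2)T) / (σ√T) = (ln(247.23/224.09) + (0.0667+0.4633²/2)·1.8887) / 0.636713 = (0.098271 + 0.328678) / 0.636713 = 0.670552
d₂ = d₁ − σ√T = 0.670552 − 0.636713 = 0.033839
e^{−rT} = e^{−0.0667·1.8887} = 0.881636
N(d₁) = 0.748747,  N(d₂) = 0.513497
Call price V = S·N(d₁) − K·e^{−rT}·N(d₂) = 185.112744 − 101.449479 = 83.663265
φ(d₁) = (1/√(2π))·e^{−d₁²/2} = 0.318619
Γ = φ(d₁) / (S·σ·√T) = 0.002024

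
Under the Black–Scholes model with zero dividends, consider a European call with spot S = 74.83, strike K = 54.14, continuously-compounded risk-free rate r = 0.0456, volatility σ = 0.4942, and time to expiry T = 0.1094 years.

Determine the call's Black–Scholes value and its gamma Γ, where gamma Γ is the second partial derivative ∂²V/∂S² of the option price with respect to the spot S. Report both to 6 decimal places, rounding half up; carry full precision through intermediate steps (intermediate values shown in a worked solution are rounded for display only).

price = 21.044861
Γ = 0.003655

σ√T = 0.4942·√0.1094 = 0.163460
d₁ = (ln(S/K) + (r+σ²/2)T) / (σ√T) = (ln(74.83/54.14) + (0.0456+0.4942²/2)·0.1094) / 0.163460 = (0.323646 + 0.018348) / 0.163460 = 2.092218
d₂ = d₁ − σ√T = 2.092218 − 0.163460 = 1.928758
e^{−rT} = e^{−0.0456·0.1094} = 0.995024
N(d₁) = 0.981790,  N(d₂) = 0.973120
Call price V = S·N(d₁) − K·e^{−rT}·N(d₂) = 73.467381 − 52.422520 = 21.044861
φ(d₁) = (1/√(2π))·e^{−d₁²/2} = 0.044707
Γ = φ(d₁) / (S·σ·√T) = 0.003655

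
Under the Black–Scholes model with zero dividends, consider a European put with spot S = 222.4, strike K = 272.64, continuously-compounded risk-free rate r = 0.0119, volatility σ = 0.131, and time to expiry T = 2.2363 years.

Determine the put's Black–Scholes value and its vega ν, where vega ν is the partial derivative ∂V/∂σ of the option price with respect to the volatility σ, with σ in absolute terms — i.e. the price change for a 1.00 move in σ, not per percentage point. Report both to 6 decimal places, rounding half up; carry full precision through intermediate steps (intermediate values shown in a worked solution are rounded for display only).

σ√T = 0.131·√2.2363 = 0.195901
d₁ = (ln(S/K) + (r+σ²/2)T) / (σ√T) = (ln(222.4/272.64) + (0.0119+0.131²/2)·2.2363) / 0.195901 = (-0.203675 + 0.045801) / 0.195901 = -0.805888
d₂ = d₁ − σ√T = -0.805888 − 0.195901 = -1.001789
e^{−rT} = e^{−0.0119·2.2363} = 0.973739
N(−d₁) = 0.789846,  N(−d₂) = 0.841777
Put price V = K·e^{−rT}·N(−d₂) − S·N(−d₁) = 223.475182 − 175.661811 = 47.813371
φ(d₁) = (1/√(2π))·e^{−d₁²/2} = 0.288325
ν = S·φ(d₁)·√T = 95.892012

price = 47.813371
ν = 95.892012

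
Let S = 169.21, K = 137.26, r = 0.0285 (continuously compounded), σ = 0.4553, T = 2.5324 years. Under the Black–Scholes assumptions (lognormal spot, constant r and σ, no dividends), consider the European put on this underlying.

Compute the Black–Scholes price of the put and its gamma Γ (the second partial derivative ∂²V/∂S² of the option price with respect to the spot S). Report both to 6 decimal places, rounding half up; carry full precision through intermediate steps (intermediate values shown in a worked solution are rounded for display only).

σ√T = 0.4553·√2.5324 = 0.724542
d₁ = (ln(S/K) + (r+σ²/2)T) / (σ√T) = (ln(169.21/137.26) + (0.0285+0.4553²/2)·2.5324) / 0.724542 = (0.209264 + 0.334654) / 0.724542 = 0.750705
d₂ = d₁ − σ√T = 0.750705 − 0.724542 = 0.026163
e^{−rT} = e^{−0.0285·2.5324} = 0.930370
N(−d₁) = 0.226415,  N(−d₂) = 0.489564
Put price V = K·e^{−rT}·N(−d₂) − S·N(−d₁) = 62.518519 − 38.311682 = 24.206836
φ(d₁) = (1/√(2π))·e^{−d₁²/2} = 0.300978
Γ = φ(d₁) / (S·σ·√T) = 0.002455

price = 24.206836
Γ = 0.002455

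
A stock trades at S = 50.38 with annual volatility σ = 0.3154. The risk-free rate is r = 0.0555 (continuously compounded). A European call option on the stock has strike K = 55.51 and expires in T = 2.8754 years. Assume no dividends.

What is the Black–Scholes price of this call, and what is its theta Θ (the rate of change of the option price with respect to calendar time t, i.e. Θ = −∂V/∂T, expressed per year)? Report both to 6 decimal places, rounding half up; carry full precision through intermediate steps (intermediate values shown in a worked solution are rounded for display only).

σ√T = 0.3154·√2.8754 = 0.534824
d₁ = (ln(S/K) + (r+σ²/2)T) / (σ√T) = (ln(50.38/55.51) + (0.0555+0.3154²/2)·2.8754) / 0.534824 = (-0.096969 + 0.302603) / 0.534824 = 0.384489
d₂ = d₁ − σ√T = 0.384489 − 0.534824 = -0.150335
e^{−rT} = e^{−0.0555·2.8754} = 0.852498
N(d₁) = 0.649692,  N(d₂) = 0.440250
Call price V = S·N(d₁) − K·e^{−rT}·N(d₂) = 32.731488 − 20.833592 = 11.897896
φ(d₁) = (1/√(2π))·e^{−d₁²/2} = 0.370518
Θ = −S·φ(d₁)·σ/(2√T) − r·K·e^{−rT}·N(d₂) = −1.735999 − 1.156264 = -2.892263

price = 11.897896
Θ = -2.892263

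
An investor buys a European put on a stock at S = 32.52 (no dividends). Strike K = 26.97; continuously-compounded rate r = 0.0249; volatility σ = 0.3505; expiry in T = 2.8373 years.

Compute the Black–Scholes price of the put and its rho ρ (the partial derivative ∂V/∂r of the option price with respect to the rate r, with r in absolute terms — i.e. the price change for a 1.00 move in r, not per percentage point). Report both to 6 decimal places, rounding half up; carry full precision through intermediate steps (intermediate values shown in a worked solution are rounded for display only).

price = 3.602829
ρ = -31.641580

σ√T = 0.3505·√2.8373 = 0.590392
d₁ = (ln(S/K) + (r+σ²/2)T) / (σ√T) = (ln(32.52/26.97) + (0.0249+0.3505²/2)·2.8373) / 0.590392 = (0.187130 + 0.244930) / 0.590392 = 0.731819
d₂ = d₁ − σ√T = 0.731819 − 0.590392 = 0.141427
e^{−rT} = e^{−0.0249·2.8373} = 0.931789
N(−d₁) = 0.232139,  N(−d₂) = 0.443766
Put price V = K·e^{−rT}·N(−d₂) − S·N(−d₁) = 11.152004 − 7.549175 = 3.602829
ρ = −K·T·e^{−rT}·N(−d₂) = -31.641580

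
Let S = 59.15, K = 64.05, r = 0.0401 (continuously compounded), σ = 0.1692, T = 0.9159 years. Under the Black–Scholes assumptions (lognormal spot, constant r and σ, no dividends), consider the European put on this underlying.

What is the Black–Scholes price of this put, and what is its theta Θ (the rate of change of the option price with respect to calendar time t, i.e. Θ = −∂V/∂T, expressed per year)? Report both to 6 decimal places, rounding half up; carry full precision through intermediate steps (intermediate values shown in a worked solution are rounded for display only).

σ√T = 0.1692·√0.9159 = 0.161929
d₁ = (ln(S/K) + (r+σ²/2)T) / (σ√T) = (ln(59.15/64.05) + (0.0401+0.1692²/2)·0.9159) / 0.161929 = (-0.079587 + 0.049838) / 0.161929 = -0.183719
d₂ = d₁ − σ√T = -0.183719 − 0.161929 = -0.345648
e^{−rT} = e^{−0.0401·0.9159} = 0.963939
N(−d₁) = 0.572883,  N(−d₂) = 0.635196
Put price V = K·e^{−rT}·N(−d₂) − S·N(−d₁) = 39.217187 − 33.886024 = 5.331162
φ(d₁) = (1/√(2π))·e^{−d₁²/2} = 0.392266
Θ = −S·φ(d₁)·σ/(2√T) + r·K·e^{−rT}·N(−d₂) = −2.051077 + 1.572609 = -0.478467

price = 5.331162
Θ = -0.478467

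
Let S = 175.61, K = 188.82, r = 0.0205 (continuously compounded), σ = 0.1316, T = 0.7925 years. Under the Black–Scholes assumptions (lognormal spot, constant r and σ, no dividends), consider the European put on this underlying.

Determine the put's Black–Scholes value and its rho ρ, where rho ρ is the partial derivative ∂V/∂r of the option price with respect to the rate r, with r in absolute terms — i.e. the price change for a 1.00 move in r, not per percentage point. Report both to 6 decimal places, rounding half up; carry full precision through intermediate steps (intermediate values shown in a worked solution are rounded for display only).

price = 14.478217
ρ = -103.803925

σ√T = 0.1316·√0.7925 = 0.117154
d₁ = (ln(S/K) + (r+σ²/2)T) / (σ√T) = (ln(175.61/188.82) + (0.0205+0.1316²/2)·0.7925) / 0.117154 = (-0.072529 + 0.023109) / 0.117154 = -0.421838
d₂ = d₁ − σ√T = -0.421838 − 0.117154 = -0.538992
e^{−rT} = e^{−0.0205·0.7925} = 0.983885
N(−d₁) = 0.663428,  N(−d₂) = 0.705054
Put price V = K·e^{−rT}·N(−d₂) − S·N(−d₁) = 130.982871 − 116.504653 = 14.478217
ρ = −K·T·e^{−rT}·N(−d₂) = -103.803925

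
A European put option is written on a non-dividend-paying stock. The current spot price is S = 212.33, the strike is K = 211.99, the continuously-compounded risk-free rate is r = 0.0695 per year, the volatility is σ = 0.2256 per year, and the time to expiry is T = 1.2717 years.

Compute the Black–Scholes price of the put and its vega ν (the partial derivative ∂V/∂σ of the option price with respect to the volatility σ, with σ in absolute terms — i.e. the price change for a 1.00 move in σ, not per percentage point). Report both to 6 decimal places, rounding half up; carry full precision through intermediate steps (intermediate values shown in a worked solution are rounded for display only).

price = 12.696835
ν = 85.092869

σ√T = 0.2256·√1.2717 = 0.254408
d₁ = (ln(S/K) + (r+σ²/2)T) / (σ√T) = (ln(212.33/211.99) + (0.0695+0.2256²/2)·1.2717) / 0.254408 = (0.001603 + 0.120745) / 0.254408 = 0.480910
d₂ = d₁ − σ√T = 0.480910 − 0.254408 = 0.226502
e^{−rT} = e^{−0.0695·1.2717} = 0.915410
N(−d₁) = 0.315290,  N(−d₂) = 0.410406
Put price V = K·e^{−rT}·N(−d₂) − S·N(−d₁) = 79.642413 − 66.945578 = 12.696835
φ(d₁) = (1/√(2π))·e^{−d₁²/2} = 0.355377
ν = S·φ(d₁)·√T = 85.092869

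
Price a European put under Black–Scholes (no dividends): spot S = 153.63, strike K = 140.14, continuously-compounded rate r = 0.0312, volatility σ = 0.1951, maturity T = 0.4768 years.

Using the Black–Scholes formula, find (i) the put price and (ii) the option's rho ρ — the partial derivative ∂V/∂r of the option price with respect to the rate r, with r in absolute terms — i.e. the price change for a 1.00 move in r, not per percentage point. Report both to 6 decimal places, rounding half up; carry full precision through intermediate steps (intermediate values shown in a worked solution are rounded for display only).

σ√T = 0.1951·√0.4768 = 0.134718
d₁ = (ln(S/K) + (r+σ²/2)T) / (σ√T) = (ln(153.63/140.14) + (0.0312+0.1951²/2)·0.4768) / 0.134718 = (0.091905 + 0.023951) / 0.134718 = 0.859988
d₂ = d₁ − σ√T = 0.859988 − 0.134718 = 0.725270
e^{−rT} = e^{−0.0312·0.4768} = 0.985234
N(−d₁) = 0.194898,  N(−d₂) = 0.234143
Put price V = K·e^{−rT}·N(−d₂) − S·N(−d₁) = 32.328306 − 29.942150 = 2.386156
ρ = −K·T·e^{−rT}·N(−d₂) = -15.414136

price = 2.386156
ρ = -15.414136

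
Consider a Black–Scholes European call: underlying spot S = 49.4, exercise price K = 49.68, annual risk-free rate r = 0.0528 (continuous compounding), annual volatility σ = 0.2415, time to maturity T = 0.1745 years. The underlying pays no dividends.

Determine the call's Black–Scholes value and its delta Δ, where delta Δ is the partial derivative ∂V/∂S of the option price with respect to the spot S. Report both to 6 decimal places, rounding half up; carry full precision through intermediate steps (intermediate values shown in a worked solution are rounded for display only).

σ√T = 0.2415·√0.1745 = 0.100882
d₁ = (ln(S/K) + (r+σ²/2)T) / (σ√T) = (ln(49.4/49.68) + (0.0528+0.2415²/2)·0.1745) / 0.100882 = (-0.005652 + 0.014302) / 0.100882 = 0.085746
d₂ = d₁ − σ√T = 0.085746 − 0.100882 = -0.015137
e^{−rT} = e^{−0.0528·0.1745} = 0.990829
N(d₁) = 0.534166,  N(d₂) = 0.493962
Call price V = S·N(d₁) − K·e^{−rT}·N(d₂) = 26.387783 − 24.314946 = 2.072837
Δ = N(d₁) = 0.534166

price = 2.072837
Δ = 0.534166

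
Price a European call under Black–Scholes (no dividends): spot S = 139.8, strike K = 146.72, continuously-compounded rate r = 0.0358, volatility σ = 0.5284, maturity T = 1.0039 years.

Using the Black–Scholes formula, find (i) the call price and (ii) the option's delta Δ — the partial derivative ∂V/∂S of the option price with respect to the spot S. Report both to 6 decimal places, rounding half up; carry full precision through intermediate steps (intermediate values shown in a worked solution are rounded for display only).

price = 28.505389
Δ = 0.595355

σ√T = 0.5284·√1.0039 = 0.529429
d₁ = (ln(S/K) + (r+σ²/2)T) / (σ√T) = (ln(139.8/146.72) + (0.0358+0.5284²/2)·1.0039) / 0.529429 = (-0.048313 + 0.176087) / 0.529429 = 0.241343
d₂ = d₁ − σ√T = 0.241343 − 0.529429 = -0.288086
e^{−rT} = e^{−0.0358·1.0039} = 0.964699
N(d₁) = 0.595355,  N(d₂) = 0.386640
Call price V = S·N(d₁) − K·e^{−rT}·N(d₂) = 83.230689 − 54.725300 = 28.505389
Δ = N(d₁) = 0.595355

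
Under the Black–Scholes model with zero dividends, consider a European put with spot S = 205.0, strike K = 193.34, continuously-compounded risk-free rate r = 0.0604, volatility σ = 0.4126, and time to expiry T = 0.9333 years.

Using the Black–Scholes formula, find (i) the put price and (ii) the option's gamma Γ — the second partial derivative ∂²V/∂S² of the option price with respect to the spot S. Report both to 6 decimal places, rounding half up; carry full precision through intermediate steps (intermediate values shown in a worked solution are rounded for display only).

price = 20.743722
Γ = 0.004335

σ√T = 0.4126·√0.9333 = 0.398602
d₁ = (ln(S/K) + (r+σ²/2)T) / (σ√T) = (ln(205.0/193.34) + (0.0604+0.4126²/2)·0.9333) / 0.398602 = (0.058560 + 0.135813) / 0.398602 = 0.487636
d₂ = d₁ − σ√T = 0.487636 − 0.398602 = 0.089034
e^{−rT} = e^{−0.0604·0.9333} = 0.945188
N(−d₁) = 0.312904,  N(−d₂) = 0.464528
Put price V = K·e^{−rT}·N(−d₂) − S·N(−d₁) = 84.888999 − 64.145277 = 20.743722
φ(d₁) = (1/√(2π))·e^{−d₁²/2} = 0.354221
Γ = φ(d₁) / (S·σ·√T) = 0.004335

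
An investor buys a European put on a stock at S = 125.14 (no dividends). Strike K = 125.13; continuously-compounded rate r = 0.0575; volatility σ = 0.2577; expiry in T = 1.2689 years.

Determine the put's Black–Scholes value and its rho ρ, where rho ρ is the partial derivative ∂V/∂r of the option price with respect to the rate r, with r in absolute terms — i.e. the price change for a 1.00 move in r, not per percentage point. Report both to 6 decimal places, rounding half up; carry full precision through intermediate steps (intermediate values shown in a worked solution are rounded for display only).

σ√T = 0.2577·√1.2689 = 0.290287
d₁ = (ln(S/K) + (r+σ²/2)T) / (σ√T) = (ln(125.14/125.13) + (0.0575+0.2577²/2)·1.2689) / 0.290287 = (0.000080 + 0.115095) / 0.290287 = 0.396762
d₂ = d₁ − σ√T = 0.396762 − 0.290287 = 0.106475
e^{−rT} = e^{−0.0575·1.2689} = 0.929636
N(−d₁) = 0.345771,  N(−d₂) = 0.457603
Put price V = K·e^{−rT}·N(−d₂) − S·N(−d₁) = 53.230832 − 43.269837 = 9.960995
ρ = −K·T·e^{−rT}·N(−d₂) = -67.544603

price = 9.960995
ρ = -67.544603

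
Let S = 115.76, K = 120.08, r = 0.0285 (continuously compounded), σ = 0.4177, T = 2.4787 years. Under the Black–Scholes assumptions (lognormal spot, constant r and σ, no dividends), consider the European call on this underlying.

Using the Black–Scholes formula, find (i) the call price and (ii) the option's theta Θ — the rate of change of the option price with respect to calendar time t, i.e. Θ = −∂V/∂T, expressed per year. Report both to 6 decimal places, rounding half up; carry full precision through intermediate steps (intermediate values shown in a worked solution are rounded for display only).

σ√T = 0.4177·√2.4787 = 0.657622
d₁ = (ln(S/K) + (r+σ²/2)T) / (σ√T) = (ln(115.76/120.08) + (0.0285+0.4177²/2)·2.4787) / 0.657622 = (-0.036639 + 0.286876) / 0.657622 = 0.380518
d₂ = d₁ − σ√T = 0.380518 − 0.657622 = -0.277104
e^{−rT} = e^{−0.0285·2.4787} = 0.931795
N(d₁) = 0.648220,  N(d₂) = 0.390850
Call price V = S·N(d₁) − K·e^{−rT}·N(d₂) = 75.037908 − 43.732184 = 31.305725
φ(d₁) = (1/√(2π))·e^{−d₁²/2} = 0.371081
Θ = −S·φ(d₁)·σ/(2√T) − r·K·e^{−rT}·N(d₂) = −5.698354 − 1.246367 = -6.944721

price = 31.305725
Θ = -6.944721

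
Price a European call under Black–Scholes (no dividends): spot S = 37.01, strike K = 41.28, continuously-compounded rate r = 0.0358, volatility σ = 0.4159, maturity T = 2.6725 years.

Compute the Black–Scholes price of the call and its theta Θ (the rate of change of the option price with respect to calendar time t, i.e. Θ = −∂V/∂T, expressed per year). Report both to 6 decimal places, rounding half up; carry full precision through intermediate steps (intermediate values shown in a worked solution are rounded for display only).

σ√T = 0.4159·√2.6725 = 0.679904
d₁ = (ln(S/K) + (r+σ²/2)T) / (σ√T) = (ln(37.01/41.28) + (0.0358+0.4159²/2)·2.6725) / 0.679904 = (-0.109190 + 0.326810) / 0.679904 = 0.320075
d₂ = d₁ − σ√T = 0.320075 − 0.679904 = -0.359829
e^{−rT} = e^{−0.0358·2.6725} = 0.908759
N(d₁) = 0.625544,  N(d₂) = 0.359487
Call price V = S·N(d₁) − K·e^{−rT}·N(d₂) = 23.151395 − 13.485656 = 9.665739
φ(d₁) = (1/√(2π))·e^{−d₁²/2} = 0.379021
Θ = −S·φ(d₁)·σ/(2√T) − r·K·e^{−rT}·N(d₂) = −1.784362 − 0.482786 = -2.267148

price = 9.665739
Θ = -2.267148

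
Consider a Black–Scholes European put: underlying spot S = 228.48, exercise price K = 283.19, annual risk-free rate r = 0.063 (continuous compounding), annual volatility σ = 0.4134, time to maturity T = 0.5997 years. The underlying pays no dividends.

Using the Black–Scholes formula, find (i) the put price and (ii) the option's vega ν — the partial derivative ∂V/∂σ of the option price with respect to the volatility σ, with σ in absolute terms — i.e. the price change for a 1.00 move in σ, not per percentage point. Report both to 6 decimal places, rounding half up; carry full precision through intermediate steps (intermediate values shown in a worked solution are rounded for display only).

price = 58.661808
ν = 65.354850

σ√T = 0.4134·√0.5997 = 0.320138
d₁ = (ln(S/K) + (r+σ²/2)T) / (σ√T) = (ln(228.48/283.19) + (0.063+0.4134²/2)·0.5997) / 0.320138 = (-0.214669 + 0.089025) / 0.320138 = -0.392468
d₂ = d₁ − σ√T = -0.392468 − 0.320138 = -0.712606
e^{−rT} = e^{−0.063·0.5997} = 0.962924
N(−d₁) = 0.652644,  N(−d₂) = 0.761955
Put price V = K·e^{−rT}·N(−d₂) − S·N(−d₁) = 207.777868 − 149.116060 = 58.661808
φ(d₁) = (1/√(2π))·e^{−d₁²/2} = 0.369371
ν = S·φ(d₁)·√T = 65.354850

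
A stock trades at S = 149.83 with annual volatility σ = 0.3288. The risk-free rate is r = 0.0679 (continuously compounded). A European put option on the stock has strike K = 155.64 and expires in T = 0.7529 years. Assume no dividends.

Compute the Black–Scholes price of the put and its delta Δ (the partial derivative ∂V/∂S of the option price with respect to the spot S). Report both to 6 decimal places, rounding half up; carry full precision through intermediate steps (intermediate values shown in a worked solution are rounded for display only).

σ√T = 0.3288·√0.7529 = 0.285299
d₁ = (ln(S/K) + (r+σ²/2)T) / (σ√T) = (ln(149.83/155.64) + (0.0679+0.3288²/2)·0.7529) / 0.285299 = (-0.038044 + 0.091820) / 0.285299 = 0.188488
d₂ = d₁ − σ√T = 0.188488 − 0.285299 = -0.096811
e^{−rT} = e^{−0.0679·0.7529} = 0.950163
N(−d₁) = 0.425247,  N(−d₂) = 0.538562
Put price V = K·e^{−rT}·N(−d₂) − S·N(−d₁) = 79.644338 − 63.714785 = 15.929554
Δ = −N(−d₁) = -0.425247

price = 15.929554
Δ = -0.425247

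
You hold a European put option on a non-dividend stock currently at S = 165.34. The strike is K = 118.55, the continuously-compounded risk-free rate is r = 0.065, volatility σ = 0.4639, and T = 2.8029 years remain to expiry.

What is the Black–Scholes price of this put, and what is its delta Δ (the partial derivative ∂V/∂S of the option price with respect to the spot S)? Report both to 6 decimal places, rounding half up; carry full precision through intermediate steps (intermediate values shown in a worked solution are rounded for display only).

price = 14.478885
Δ = -0.146573

σ√T = 0.4639·√2.8029 = 0.776655
d₁ = (ln(S/K) + (r+σ²/2)T) / (σ√T) = (ln(165.34/118.55) + (0.065+0.4639²/2)·2.8029) / 0.776655 = (0.332669 + 0.483785) / 0.776655 = 1.051244
d₂ = d₁ − σ√T = 1.051244 − 0.776655 = 0.274589
e^{−rT} = e^{−0.065·2.8029} = 0.833444
N(−d₁) = 0.146573,  N(−d₂) = 0.391816
Put price V = K·e^{−rT}·N(−d₂) − S·N(−d₁) = 38.713299 − 24.234414 = 14.478885
Δ = −N(−d₁) = -0.146573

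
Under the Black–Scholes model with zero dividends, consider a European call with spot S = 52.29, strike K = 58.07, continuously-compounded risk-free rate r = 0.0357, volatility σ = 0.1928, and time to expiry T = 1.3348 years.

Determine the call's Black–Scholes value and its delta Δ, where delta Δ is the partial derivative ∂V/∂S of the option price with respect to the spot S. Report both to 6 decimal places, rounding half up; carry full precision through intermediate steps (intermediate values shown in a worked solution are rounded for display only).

price = 3.390494
Δ = 0.442205

σ√T = 0.1928·√1.3348 = 0.222749
d₁ = (ln(S/K) + (r+σ²/2)T) / (σ√T) = (ln(52.29/58.07) + (0.0357+0.1928²/2)·1.3348) / 0.222749 = (-0.104844 + 0.072461) / 0.222749 = -0.145380
d₂ = d₁ − σ√T = -0.145380 − 0.222749 = -0.368129
e^{−rT} = e^{−0.0357·1.3348} = 0.953465
N(d₁) = 0.442205,  N(d₂) = 0.356389
Call price V = S·N(d₁) − K·e^{−rT}·N(d₂) = 23.122923 − 19.732430 = 3.390494
Δ = N(d₁) = 0.442205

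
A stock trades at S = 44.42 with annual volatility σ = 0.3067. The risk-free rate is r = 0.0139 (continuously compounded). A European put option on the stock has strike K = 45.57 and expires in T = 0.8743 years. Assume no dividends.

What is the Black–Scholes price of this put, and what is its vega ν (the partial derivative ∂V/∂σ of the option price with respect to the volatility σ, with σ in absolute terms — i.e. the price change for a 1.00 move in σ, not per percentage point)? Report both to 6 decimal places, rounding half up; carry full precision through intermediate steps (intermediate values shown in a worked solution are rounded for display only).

price = 5.404102
ν = 16.492669

σ√T = 0.3067·√0.8743 = 0.286777
d₁ = (ln(S/K) + (r+σ²/2)T) / (σ√T) = (ln(44.42/45.57) + (0.0139+0.3067²/2)·0.8743) / 0.286777 = (-0.025560 + 0.053273) / 0.286777 = 0.096638
d₂ = d₁ − σ√T = 0.096638 − 0.286777 = -0.190139
e^{−rT} = e^{−0.0139·0.8743} = 0.987921
N(−d₁) = 0.461507,  N(−d₂) = 0.575400
Put price V = K·e^{−rT}·N(−d₂) − S·N(−d₁) = 25.904246 − 20.500144 = 5.404102
φ(d₁) = (1/√(2π))·e^{−d₁²/2} = 0.397084
ν = S·φ(d₁)·√T = 16.492669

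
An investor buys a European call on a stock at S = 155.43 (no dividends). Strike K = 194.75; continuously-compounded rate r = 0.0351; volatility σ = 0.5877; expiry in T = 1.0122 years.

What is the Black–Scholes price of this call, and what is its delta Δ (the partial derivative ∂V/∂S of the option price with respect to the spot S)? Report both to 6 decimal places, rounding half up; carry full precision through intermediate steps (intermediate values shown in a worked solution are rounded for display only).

price = 25.632711
Δ = 0.489752

σ√T = 0.5877·√1.0122 = 0.591274
d₁ = (ln(S/K) + (r+σ²/2)T) / (σ√T) = (ln(155.43/194.75) + (0.0351+0.5877²/2)·1.0122) / 0.591274 = (-0.225521 + 0.210331) / 0.591274 = -0.025691
d₂ = d₁ − σ√T = -0.025691 − 0.591274 = -0.616965
e^{−rT} = e^{−0.0351·1.0122} = 0.965095
N(d₁) = 0.489752,  N(d₂) = 0.268629
Call price V = S·N(d₁) − K·e^{−rT}·N(d₂) = 76.122134 − 50.489423 = 25.632711
Δ = N(d₁) = 0.489752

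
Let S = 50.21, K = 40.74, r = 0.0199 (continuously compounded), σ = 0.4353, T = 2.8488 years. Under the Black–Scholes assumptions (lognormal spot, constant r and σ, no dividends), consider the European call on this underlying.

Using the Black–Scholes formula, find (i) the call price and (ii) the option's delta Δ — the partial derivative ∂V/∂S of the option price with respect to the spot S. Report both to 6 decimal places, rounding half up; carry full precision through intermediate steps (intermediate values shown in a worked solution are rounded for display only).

σ√T = 0.4353·√2.8488 = 0.734716
d₁ = (ln(S/K) + (r+σ²/2)T) / (σ√T) = (ln(50.21/40.74) + (0.0199+0.4353²/2)·2.8488) / 0.734716 = (0.209004 + 0.326595) / 0.734716 = 0.728987
d₂ = d₁ − σ√T = 0.728987 − 0.734716 = -0.005729
e^{−rT} = e^{−0.0199·2.8488} = 0.944886
N(d₁) = 0.766995,  N(d₂) = 0.497715
Call price V = S·N(d₁) − K·e^{−rT}·N(d₂) = 38.510835 − 19.159347 = 19.351488
Δ = N(d₁) = 0.766995

price = 19.351488
Δ = 0.766995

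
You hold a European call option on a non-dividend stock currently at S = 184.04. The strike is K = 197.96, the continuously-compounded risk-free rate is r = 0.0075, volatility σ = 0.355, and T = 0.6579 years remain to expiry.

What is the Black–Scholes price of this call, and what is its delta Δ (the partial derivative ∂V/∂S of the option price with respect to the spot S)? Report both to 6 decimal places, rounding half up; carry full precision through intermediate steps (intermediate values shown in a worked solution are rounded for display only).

σ√T = 0.355·√0.6579 = 0.287944
d₁ = (ln(S/K) + (r+σ²/2)T) / (σ√T) = (ln(184.04/197.96) + (0.0075+0.355²/2)·0.6579) / 0.287944 = (-0.072912 + 0.046390) / 0.287944 = -0.092107
d₂ = d₁ − σ√T = -0.092107 − 0.287944 = -0.380051
e^{−rT} = e^{−0.0075·0.6579} = 0.995078
N(d₁) = 0.463306,  N(d₂) = 0.351954
Call price V = S·N(d₁) − K·e^{−rT}·N(d₂) = 85.266926 − 69.329817 = 15.937110
Δ = N(d₁) = 0.463306

price = 15.937110
Δ = 0.463306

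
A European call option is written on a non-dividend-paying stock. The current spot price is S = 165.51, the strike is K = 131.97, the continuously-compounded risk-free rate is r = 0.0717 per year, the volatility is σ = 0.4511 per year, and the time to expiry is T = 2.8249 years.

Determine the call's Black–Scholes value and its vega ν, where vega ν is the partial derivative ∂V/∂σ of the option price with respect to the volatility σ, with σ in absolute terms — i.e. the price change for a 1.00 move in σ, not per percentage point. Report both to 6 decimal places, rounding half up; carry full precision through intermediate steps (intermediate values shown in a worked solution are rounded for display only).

σ√T = 0.4511·√2.8249 = 0.758184
d₁ = (ln(S/K) + (r+σ²/2)T) / (σ√T) = (ln(165.51/131.97) + (0.0717+0.4511²/2)·2.8249) / 0.758184 = (0.226457 + 0.489966) / 0.758184 = 0.944921
d₂ = d₁ − σ√T = 0.944921 − 0.758184 = 0.186737
e^{−rT} = e^{−0.0717·2.8249} = 0.816649
N(d₁) = 0.827650,  N(d₂) = 0.574067
Call price V = S·N(d₁) − K·e^{−rT}·N(d₂) = 136.984412 − 61.869022 = 75.115389
φ(d₁) = (1/√(2π))·e^{−d₁²/2} = 0.255285
ν = S·φ(d₁)·√T = 71.015050

price = 75.115389
ν = 71.015050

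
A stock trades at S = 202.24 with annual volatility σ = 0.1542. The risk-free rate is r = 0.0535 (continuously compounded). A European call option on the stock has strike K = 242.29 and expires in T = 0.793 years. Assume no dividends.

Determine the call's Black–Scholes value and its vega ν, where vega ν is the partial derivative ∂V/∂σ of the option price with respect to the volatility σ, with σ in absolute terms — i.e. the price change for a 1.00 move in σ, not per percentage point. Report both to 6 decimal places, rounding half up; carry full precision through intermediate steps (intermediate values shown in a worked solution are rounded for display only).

price = 2.443558
ν = 46.268473

σ√T = 0.1542·√0.793 = 0.137316
d₁ = (ln(S/K) + (r+σ²/2)T) / (σ√T) = (ln(202.24/242.29) + (0.0535+0.1542²/2)·0.793) / 0.137316 = (-0.180680 + 0.051853) / 0.137316 = -0.938179
d₂ = d₁ − σ√T = -0.938179 − 0.137316 = -1.075495
e^{−rT} = e^{−0.0535·0.793} = 0.958462
N(d₁) = 0.174076,  N(d₂) = 0.141077
Call price V = S·N(d₁) − K·e^{−rT}·N(d₂) = 35.205183 − 32.761625 = 2.443558
φ(d₁) = (1/√(2π))·e^{−d₁²/2} = 0.256910
ν = S·φ(d₁)·√T = 46.268473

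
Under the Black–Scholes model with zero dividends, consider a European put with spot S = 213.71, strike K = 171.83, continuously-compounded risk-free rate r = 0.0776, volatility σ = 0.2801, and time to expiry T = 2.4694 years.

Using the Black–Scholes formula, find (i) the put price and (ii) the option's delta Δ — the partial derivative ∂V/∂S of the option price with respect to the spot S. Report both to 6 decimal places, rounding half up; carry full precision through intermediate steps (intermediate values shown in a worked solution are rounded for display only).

price = 7.162740
Δ = -0.124872

σ√T = 0.2801·√2.4694 = 0.440158
d₁ = (ln(S/K) + (r+σ²/2)T) / (σ√T) = (ln(213.71/171.83) + (0.0776+0.2801²/2)·2.4694) / 0.440158 = (0.218114 + 0.288495) / 0.440158 = 1.150971
d₂ = d₁ − σ√T = 1.150971 − 0.440158 = 0.710813
e^{−rT} = e^{−0.0776·2.4694} = 0.825616
N(−d₁) = 0.124872,  N(−d₂) = 0.238600
Put price V = K·e^{−rT}·N(−d₂) − S·N(−d₁) = 33.849148 − 26.686408 = 7.162740
Δ = −N(−d₁) = -0.124872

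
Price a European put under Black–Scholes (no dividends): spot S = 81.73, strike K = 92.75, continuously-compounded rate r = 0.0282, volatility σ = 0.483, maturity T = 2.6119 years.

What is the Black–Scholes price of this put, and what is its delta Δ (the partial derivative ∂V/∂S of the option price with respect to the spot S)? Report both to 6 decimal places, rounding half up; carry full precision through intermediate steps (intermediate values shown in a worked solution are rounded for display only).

price = 27.765719
Δ = -0.373493

σ√T = 0.483·√2.6119 = 0.780594
d₁ = (ln(S/K) + (r+σ²/2)T) / (σ√T) = (ln(81.73/92.75) + (0.0282+0.483²/2)·2.6119) / 0.780594 = (-0.126487 + 0.378319) / 0.780594 = 0.322617
d₂ = d₁ − σ√T = 0.322617 − 0.780594 = -0.457978
e^{−rT} = e^{−0.0282·2.6119} = 0.928992
N(−d₁) = 0.373493,  N(−d₂) = 0.676516
Put price V = K·e^{−rT}·N(−d₂) − S·N(−d₁) = 58.291283 − 30.525564 = 27.765719
Δ = −N(−d₁) = -0.373493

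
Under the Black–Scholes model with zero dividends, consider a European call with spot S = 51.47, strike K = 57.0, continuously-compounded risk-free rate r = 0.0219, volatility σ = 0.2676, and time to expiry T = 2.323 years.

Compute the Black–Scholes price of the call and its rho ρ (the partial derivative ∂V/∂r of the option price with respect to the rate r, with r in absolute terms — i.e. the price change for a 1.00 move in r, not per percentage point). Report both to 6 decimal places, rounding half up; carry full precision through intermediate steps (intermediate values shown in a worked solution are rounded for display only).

price = 7.250294
ρ = 46.678123

σ√T = 0.2676·√2.323 = 0.407860
d₁ = (ln(S/K) + (r+σ²/2)T) / (σ√T) = (ln(51.47/57.0) + (0.0219+0.2676²/2)·2.323) / 0.407860 = (-0.102052 + 0.134048) / 0.407860 = 0.078449
d₂ = d₁ − σ√T = 0.078449 − 0.407860 = -0.329410
e^{−rT} = e^{−0.0219·2.323} = 0.950399
N(d₁) = 0.531265,  N(d₂) = 0.370923
Call price V = S·N(d₁) − K·e^{−rT}·N(d₂) = 27.344192 − 20.093897 = 7.250294
ρ = K·T·e^{−rT}·N(d₂) = 46.678123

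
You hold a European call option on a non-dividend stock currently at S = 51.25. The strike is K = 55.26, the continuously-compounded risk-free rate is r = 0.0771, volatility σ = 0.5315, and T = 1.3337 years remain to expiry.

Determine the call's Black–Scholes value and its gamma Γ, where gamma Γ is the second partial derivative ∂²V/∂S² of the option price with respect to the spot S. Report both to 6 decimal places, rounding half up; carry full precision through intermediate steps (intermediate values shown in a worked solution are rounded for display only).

σ√T = 0.5315·√1.3337 = 0.613808
d₁ = (ln(S/K) + (r+σ²/2)T) / (σ√T) = (ln(51.25/55.26) + (0.0771+0.5315²/2)·1.3337) / 0.613808 = (-0.075334 + 0.291208) / 0.613808 = 0.351697
d₂ = d₁ − σ√T = 0.351697 − 0.613808 = -0.262110
e^{−rT} = e^{−0.0771·1.3337} = 0.902282
N(d₁) = 0.637467,  N(d₂) = 0.396618
Call price V = S·N(d₁) − K·e^{−rT}·N(d₂) = 32.670202 − 19.775421 = 12.894782
φ(d₁) = (1/√(2π))·e^{−d₁²/2} = 0.375017
Γ = φ(d₁) / (S·σ·√T) = 0.011921

price = 12.894782
Γ = 0.011921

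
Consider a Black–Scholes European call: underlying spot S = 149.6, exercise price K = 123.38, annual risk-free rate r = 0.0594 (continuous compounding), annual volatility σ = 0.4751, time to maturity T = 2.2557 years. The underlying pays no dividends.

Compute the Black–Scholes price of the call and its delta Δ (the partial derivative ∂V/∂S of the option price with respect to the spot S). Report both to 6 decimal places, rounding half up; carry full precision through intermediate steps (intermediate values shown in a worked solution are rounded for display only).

price = 60.238753
Δ = 0.792351

σ√T = 0.4751·√2.2557 = 0.713552
d₁ = (ln(S/K) + (r+σ²/2)T) / (σ√T) = (ln(149.6/123.38) + (0.0594+0.4751²/2)·2.2557) / 0.713552 = (0.192696 + 0.388567) / 0.713552 = 0.814605
d₂ = d₁ − σ√T = 0.814605 − 0.713552 = 0.101053
e^{−rT} = e^{−0.0594·2.2557} = 0.874600
N(d₁) = 0.792351,  N(d₂) = 0.540246
Call price V = S·N(d₁) − K·e^{−rT}·N(d₂) = 118.535665 − 58.296911 = 60.238753
Δ = N(d₁) = 0.792351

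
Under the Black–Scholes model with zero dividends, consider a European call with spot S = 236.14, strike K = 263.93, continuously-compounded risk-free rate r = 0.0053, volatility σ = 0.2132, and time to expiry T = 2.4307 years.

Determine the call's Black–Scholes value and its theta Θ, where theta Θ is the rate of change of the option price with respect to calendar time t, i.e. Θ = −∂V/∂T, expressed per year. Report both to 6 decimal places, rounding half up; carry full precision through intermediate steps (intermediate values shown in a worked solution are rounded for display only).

σ√T = 0.2132·√2.4307 = 0.332394
d₁ = (ln(S/K) + (r+σ²/2)T) / (σ√T) = (ln(236.14/263.93) + (0.0053+0.2132²/2)·2.4307) / 0.332394 = (-0.111259 + 0.068126) / 0.332394 = -0.129766
d₂ = d₁ − σ√T = -0.129766 − 0.332394 = -0.462160
e^{−rT} = e^{−0.0053·2.4307} = 0.987200
N(d₁) = 0.448376,  N(d₂) = 0.321983
Call price V = S·N(d₁) − K·e^{−rT}·N(d₂) = 105.879419 − 83.893269 = 21.986150
φ(d₁) = (1/√(2π))·e^{−d₁²/2} = 0.395597
Θ = −S·φ(d₁)·σ/(2√T) − r·K·e^{−rT}·N(d₂) = −6.387259 − 0.444634 = -6.831893

price = 21.986150
Θ = -6.831893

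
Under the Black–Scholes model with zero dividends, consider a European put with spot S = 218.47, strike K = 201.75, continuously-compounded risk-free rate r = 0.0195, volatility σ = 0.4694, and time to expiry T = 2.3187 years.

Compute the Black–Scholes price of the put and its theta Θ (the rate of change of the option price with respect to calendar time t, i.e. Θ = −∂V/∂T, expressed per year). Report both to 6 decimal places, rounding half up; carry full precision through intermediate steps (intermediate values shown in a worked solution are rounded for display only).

σ√T = 0.4694·√2.3187 = 0.714768
d₁ = (ln(S/K) + (r+σ²/2)T) / (σ√T) = (ln(218.47/201.75) + (0.0195+0.4694²/2)·2.3187) / 0.714768 = (0.079619 + 0.300662) / 0.714768 = 0.532034
d₂ = d₁ − σ√T = 0.532034 − 0.714768 = -0.182735
e^{−rT} = e^{−0.0195·2.3187} = 0.955792
N(−d₁) = 0.297351,  N(−d₂) = 0.572497
Put price V = K·e^{−rT}·N(−d₂) − S·N(−d₁) = 110.395197 − 64.962333 = 45.432864
φ(d₁) = (1/√(2π))·e^{−d₁²/2} = 0.346294
Θ = −S·φ(d₁)·σ/(2√T) + r·K·e^{−rT}·N(−d₂) = −11.660763 + 2.152706 = -9.508057

price = 45.432864
Θ = -9.508057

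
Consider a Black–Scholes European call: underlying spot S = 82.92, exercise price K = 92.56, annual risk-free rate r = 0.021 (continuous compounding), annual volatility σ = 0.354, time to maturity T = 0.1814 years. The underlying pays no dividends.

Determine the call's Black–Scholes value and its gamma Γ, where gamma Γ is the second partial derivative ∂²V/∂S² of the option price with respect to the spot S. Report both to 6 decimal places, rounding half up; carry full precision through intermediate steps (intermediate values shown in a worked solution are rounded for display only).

price = 1.867359
Γ = 0.026186

σ√T = 0.354·√0.1814 = 0.150772
d₁ = (ln(S/K) + (r+σ²/2)T) / (σ√T) = (ln(82.92/92.56) + (0.021+0.354²/2)·0.1814) / 0.150772 = (-0.109981 + 0.015176) / 0.150772 = -0.628797
d₂ = d₁ − σ√T = -0.628797 − 0.150772 = -0.779569
e^{−rT} = e^{−0.021·0.1814} = 0.996198
N(d₁) = 0.264741,  N(d₂) = 0.217822
Call price V = S·N(d₁) − K·e^{−rT}·N(d₂) = 21.952324 − 20.084965 = 1.867359
φ(d₁) = (1/√(2π))·e^{−d₁²/2} = 0.327381
Γ = φ(d₁) / (S·σ·√T) = 0.026186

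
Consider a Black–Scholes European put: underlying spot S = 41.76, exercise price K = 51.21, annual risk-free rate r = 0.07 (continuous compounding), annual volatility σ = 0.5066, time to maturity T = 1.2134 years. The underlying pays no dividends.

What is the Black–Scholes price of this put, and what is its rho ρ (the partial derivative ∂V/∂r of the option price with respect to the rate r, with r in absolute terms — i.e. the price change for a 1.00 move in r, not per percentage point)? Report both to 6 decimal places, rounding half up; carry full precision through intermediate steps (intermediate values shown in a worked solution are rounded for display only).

price = 12.613049
ρ = -39.313857

σ√T = 0.5066·√1.2134 = 0.558042
d₁ = (ln(S/K) + (r+σ²/2)T) / (σ√T) = (ln(41.76/51.21) + (0.07+0.5066²/2)·1.2134) / 0.558042 = (-0.203996 + 0.240644) / 0.558042 = 0.065672
d₂ = d₁ − σ√T = 0.065672 − 0.558042 = -0.492370
e^{−rT} = e^{−0.07·1.2134} = 0.918569
N(−d₁) = 0.473819,  N(−d₂) = 0.688771
Put price V = K·e^{−rT}·N(−d₂) − S·N(−d₁) = 32.399751 − 19.786701 = 12.613049
ρ = −K·T·e^{−rT}·N(−d₂) = -39.313857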